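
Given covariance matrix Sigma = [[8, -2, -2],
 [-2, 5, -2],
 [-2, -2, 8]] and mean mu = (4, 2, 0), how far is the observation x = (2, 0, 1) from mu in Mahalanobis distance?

Step 1 — centre the observation: (x - mu) = (-2, -2, 1).

Step 2 — invert Sigma (cofactor / det for 3×3, or solve directly):
  Sigma^{-1} = [[0.1636, 0.0909, 0.0636],
 [0.0909, 0.2727, 0.0909],
 [0.0636, 0.0909, 0.1636]].

Step 3 — form the quadratic (x - mu)^T · Sigma^{-1} · (x - mu):
  Sigma^{-1} · (x - mu) = (-0.4455, -0.6364, -0.1455).
  (x - mu)^T · [Sigma^{-1} · (x - mu)] = (-2)·(-0.4455) + (-2)·(-0.6364) + (1)·(-0.1455) = 2.0182.

Step 4 — take square root: d = √(2.0182) ≈ 1.4206.

d(x, mu) = √(2.0182) ≈ 1.4206


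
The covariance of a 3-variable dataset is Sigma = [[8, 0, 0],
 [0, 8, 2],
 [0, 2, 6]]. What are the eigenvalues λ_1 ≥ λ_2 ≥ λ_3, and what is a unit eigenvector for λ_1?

Step 1 — characteristic polynomial p(λ) = det(λI - Sigma) = λ³ - tr·λ² + c_1·λ - det, where tr = trace, c_1 = sum of the principal 2×2 minors, det = det(Sigma):
  tr = 8 + 8 + 6 = 22,
  c_1 = (8·8 - (0)²) + (8·6 - (0)²) + (8·6 - (2)²) = 64 + 48 + 44 = 156,
  det = 8·(8·6 - (2)²) - (0)·((0)·6 - (2)·(0)) + (0)·((0)·(2) - 8·(0)) = 8·(44) - (0)·(0) + (0)·(0) = 352.
  So p(λ) = λ³ - 22λ² + 156λ - 352.
Step 2 — look for an integer root (rational root theorem: any rational root is an integer divisor of 352). Testing λ = 8:
  p(8) = 512 - 1408 + 1248 - 352 = 0  ✓
  Dividing out (λ - 8): p(λ) = (λ - 8)(λ² - 14λ + 44).
Step 3 — remaining eigenvalues from the quadratic λ² - 14λ + 44 = 0:
  Δ = 14² - 4·44 = 196 - 176 = 20,  λ = (14 ± √20)/2 = (14 ± 4.4721)/2 ≈ 9.2361 or 4.7639.
  Sorted: λ_1 = 9.2361,  λ_2 = 8,  λ_3 = 4.7639  (check: sum = 22 = tr ✓).

Step 4 — unit eigenvector for λ_1 ≈ 9.2361: v spans the null space of (Sigma - λ_1 I), whose rows are
  r_1 = (-1.2361, 0, 0),  r_2 = (0, -1.2361, 2),  r_3 = (0, 2, -3.2361).
  v is orthogonal to every row, so take v ∝ r_1 × r_2 = ((0)·(2) - (0)·(-1.2361), (0)·(0) - (-1.2361)·(2), (-1.2361)·(-1.2361) - (0)·(0)) ≈ (0, 2.4721, 1.5279).
  Let u = (0, 2.4721, 1.5279).
  ||u|| = √((0)² + (2.4721)² + (1.5279)²) = √(8.4458) ≈ 2.9062,  v_1 = u/||u|| ≈ (0, 0.8507, 0.5257) (||v_1|| = 1).

λ_1 = 9.2361,  λ_2 = 8,  λ_3 = 4.7639;  v_1 ≈ (0, 0.8507, 0.5257)


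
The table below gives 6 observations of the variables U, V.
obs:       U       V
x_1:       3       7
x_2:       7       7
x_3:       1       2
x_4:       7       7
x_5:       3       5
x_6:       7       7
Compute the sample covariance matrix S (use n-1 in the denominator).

Step 1 — column means:
  mean(U) = (3 + 7 + 1 + 7 + 3 + 7) / 6 = 28/6 = 4.6667
  mean(V) = (7 + 7 + 2 + 7 + 5 + 7) / 6 = 35/6 = 5.8333

Step 2 — sample covariance S[i,j] = (1/(n-1)) · Σ_k (x_{k,i} - mean_i) · (x_{k,j} - mean_j), with n-1 = 5.
  S[U,U] = ((-1.6667)·(-1.6667) + (2.3333)·(2.3333) + (-3.6667)·(-3.6667) + (2.3333)·(2.3333) + (-1.6667)·(-1.6667) + (2.3333)·(2.3333)) / 5 = 35.3333/5 = 7.0667
  S[U,V] = ((-1.6667)·(1.1667) + (2.3333)·(1.1667) + (-3.6667)·(-3.8333) + (2.3333)·(1.1667) + (-1.6667)·(-0.8333) + (2.3333)·(1.1667)) / 5 = 21.6667/5 = 4.3333
  S[V,V] = ((1.1667)·(1.1667) + (1.1667)·(1.1667) + (-3.8333)·(-3.8333) + (1.1667)·(1.1667) + (-0.8333)·(-0.8333) + (1.1667)·(1.1667)) / 5 = 20.8333/5 = 4.1667

S is symmetric (S[j,i] = S[i,j]). Assembling:

S = [[7.0667, 4.3333],
 [4.3333, 4.1667]]


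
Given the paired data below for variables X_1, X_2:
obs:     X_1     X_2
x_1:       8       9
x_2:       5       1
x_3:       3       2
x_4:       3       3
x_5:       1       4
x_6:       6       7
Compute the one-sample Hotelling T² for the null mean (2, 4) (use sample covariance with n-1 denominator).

Step 1 — sample mean vector:
  mean(X_1) = (8 + 5 + 3 + 3 + 1 + 6) / 6 = 26/6 = 4.3333
  mean(X_2) = (9 + 1 + 2 + 3 + 4 + 7) / 6 = 26/6 = 4.3333
  x̄ = (4.3333, 4.3333),  deviation x̄ - mu_0 = (4.3333, 4.3333) - (2, 4) = (2.3333, 0.3333).

Step 2 — sample covariance matrix, S[i,j] = (1/(n-1)) · Σ_k (x_{k,i} - mean_i) · (x_{k,j} - mean_j), divisor n-1 = 5:
  S[X_1,X_1] = ((3.6667)·(3.6667) + (0.6667)·(0.6667) + (-1.3333)·(-1.3333) + (-1.3333)·(-1.3333) + (-3.3333)·(-3.3333) + (1.6667)·(1.6667)) / 5 = 31.3333/5 = 6.2667
  S[X_1,X_2] = ((3.6667)·(4.6667) + (0.6667)·(-3.3333) + (-1.3333)·(-2.3333) + (-1.3333)·(-1.3333) + (-3.3333)·(-0.3333) + (1.6667)·(2.6667)) / 5 = 25.3333/5 = 5.0667
  S[X_2,X_2] = ((4.6667)·(4.6667) + (-3.3333)·(-3.3333) + (-2.3333)·(-2.3333) + (-1.3333)·(-1.3333) + (-0.3333)·(-0.3333) + (2.6667)·(2.6667)) / 5 = 47.3333/5 = 9.4667
  S = [[6.2667, 5.0667],
 [5.0667, 9.4667]].

Step 3 — invert S. det(S) = 6.2667·9.4667 - (5.0667)² = 33.6533.
  S^{-1} = (1/det) · [[d, -b], [-b, a]] = [[0.2813, -0.1506],
 [-0.1506, 0.1862]].

Step 4 — quadratic form (x̄ - mu_0)^T · S^{-1} · (x̄ - mu_0):
  S^{-1} · (x̄ - mu_0) = (0.6062, -0.2892),
  (x̄ - mu_0)^T · [...] = (2.3333)·(0.6062) + (0.3333)·(-0.2892) = 1.318.

Step 5 — scale by n: T² = 6 · 1.318 = 7.9081.

T² ≈ 7.9081


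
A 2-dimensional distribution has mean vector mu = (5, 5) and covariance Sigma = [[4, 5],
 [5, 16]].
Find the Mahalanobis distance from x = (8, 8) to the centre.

Step 1 — centre the observation: (x - mu) = (3, 3).

Step 2 — invert Sigma. det(Sigma) = 4·16 - (5)² = 39.
  Sigma^{-1} = (1/det) · [[d, -b], [-b, a]] = [[0.4103, -0.1282],
 [-0.1282, 0.1026]].

Step 3 — form the quadratic (x - mu)^T · Sigma^{-1} · (x - mu):
  Sigma^{-1} · (x - mu) = (0.8462, -0.0769).
  (x - mu)^T · [Sigma^{-1} · (x - mu)] = (3)·(0.8462) + (3)·(-0.0769) = 2.3077.

Step 4 — take square root: d = √(2.3077) ≈ 1.5191.

d(x, mu) = √(2.3077) ≈ 1.5191


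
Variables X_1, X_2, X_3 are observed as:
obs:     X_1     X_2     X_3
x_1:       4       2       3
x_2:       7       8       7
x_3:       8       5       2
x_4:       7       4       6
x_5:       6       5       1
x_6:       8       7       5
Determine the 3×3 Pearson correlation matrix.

Step 1 — column means:
  mean(X_1) = (4 + 7 + 8 + 7 + 6 + 8) / 6 = 40/6 = 6.6667
  mean(X_2) = (2 + 8 + 5 + 4 + 5 + 7) / 6 = 31/6 = 5.1667
  mean(X_3) = (3 + 7 + 2 + 6 + 1 + 5) / 6 = 24/6 = 4

Step 2 — sample variances and covariances s[i,j] = (1/(n-1)) · Σ_k (x_{k,i} - mean_i) · (x_{k,j} - mean_j), with n-1 = 5:
  s[X_1,X_1] = ((-2.6667)·(-2.6667) + (0.3333)·(0.3333) + (1.3333)·(1.3333) + (0.3333)·(0.3333) + (-0.6667)·(-0.6667) + (1.3333)·(1.3333)) / 5 = 11.3333/5 = 2.2667
  s[X_1,X_2] = ((-2.6667)·(-3.1667) + (0.3333)·(2.8333) + (1.3333)·(-0.1667) + (0.3333)·(-1.1667) + (-0.6667)·(-0.1667) + (1.3333)·(1.8333)) / 5 = 11.3333/5 = 2.2667
  s[X_1,X_3] = ((-2.6667)·(-1) + (0.3333)·(3) + (1.3333)·(-2) + (0.3333)·(2) + (-0.6667)·(-3) + (1.3333)·(1)) / 5 = 5/5 = 1
  s[X_2,X_2] = ((-3.1667)·(-3.1667) + (2.8333)·(2.8333) + (-0.1667)·(-0.1667) + (-1.1667)·(-1.1667) + (-0.1667)·(-0.1667) + (1.8333)·(1.8333)) / 5 = 22.8333/5 = 4.5667
  s[X_2,X_3] = ((-3.1667)·(-1) + (2.8333)·(3) + (-0.1667)·(-2) + (-1.1667)·(2) + (-0.1667)·(-3) + (1.8333)·(1)) / 5 = 12/5 = 2.4
  s[X_3,X_3] = ((-1)·(-1) + (3)·(3) + (-2)·(-2) + (2)·(2) + (-3)·(-3) + (1)·(1)) / 5 = 28/5 = 5.6
  Sample standard deviations s_i = √(s[i,i]):
  s(X_1) = √(2.2667) = 1.5055
  s(X_2) = √(4.5667) = 2.137
  s(X_3) = √(5.6) = 2.3664

Step 3 — r_{ij} = s_{ij} / (s_i · s_j):
  r[X_1,X_1] = 1 (diagonal).
  r[X_1,X_2] = 2.2667 / (1.5055 · 2.137) = 2.2667 / 3.2173 = 0.7045
  r[X_1,X_3] = 1 / (1.5055 · 2.3664) = 1 / 3.5628 = 0.2807
  r[X_2,X_2] = 1 (diagonal).
  r[X_2,X_3] = 2.4 / (2.137 · 2.3664) = 2.4 / 5.057 = 0.4746
  r[X_3,X_3] = 1 (diagonal).

R is symmetric with unit diagonal. Assembling:

R = [[1, 0.7045, 0.2807],
 [0.7045, 1, 0.4746],
 [0.2807, 0.4746, 1]]


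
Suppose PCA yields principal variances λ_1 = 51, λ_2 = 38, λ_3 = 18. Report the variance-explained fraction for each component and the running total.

Step 1 — total variance = trace(Sigma) = Σ λ_i = 51 + 38 + 18 = 107.

Step 2 — fraction explained by component i = λ_i / Σ λ:
  PC1: 51/107 = 0.4766
  PC2: 38/107 = 0.3551
  PC3: 18/107 = 0.1682

Step 3 — cumulative fraction after k components = (λ_1 + ... + λ_k) / Σ λ:
  k = 1: 51/107 = 0.4766
  k = 2: (51 + 38)/107 = 89/107 = 0.8318
  k = 3: (51 + 38 + 18)/107 = 107/107 = 1

Summary (fraction, with percent):

explained: PC1 0.4766 (47.66%), PC2 0.3551 (35.51%), PC3 0.1682 (16.82%);  cumulative: 0.4766, 0.8318, 1


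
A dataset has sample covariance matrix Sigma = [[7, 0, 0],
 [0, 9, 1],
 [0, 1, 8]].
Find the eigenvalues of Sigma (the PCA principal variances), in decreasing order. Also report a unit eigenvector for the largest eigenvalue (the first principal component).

Step 1 — characteristic polynomial p(λ) = det(λI - Sigma) = λ³ - tr·λ² + c_1·λ - det, where tr = trace, c_1 = sum of the principal 2×2 minors, det = det(Sigma):
  tr = 7 + 9 + 8 = 24,
  c_1 = (7·9 - (0)²) + (7·8 - (0)²) + (9·8 - (1)²) = 63 + 56 + 71 = 190,
  det = 7·(9·8 - (1)²) - (0)·((0)·8 - (1)·(0)) + (0)·((0)·(1) - 9·(0)) = 7·(71) - (0)·(0) + (0)·(0) = 497.
  So p(λ) = λ³ - 24λ² + 190λ - 497.
Step 2 — look for an integer root (rational root theorem: any rational root is an integer divisor of 497). Testing λ = 7:
  p(7) = 343 - 1176 + 1330 - 497 = 0  ✓
  Dividing out (λ - 7): p(λ) = (λ - 7)(λ² - 17λ + 71).
Step 3 — remaining eigenvalues from the quadratic λ² - 17λ + 71 = 0:
  Δ = 17² - 4·71 = 289 - 284 = 5,  λ = (17 ± √5)/2 = (17 ± 2.2361)/2 ≈ 9.618 or 7.382.
  Sorted: λ_1 = 9.618,  λ_2 = 7.382,  λ_3 = 7  (check: sum = 24 = tr ✓).

Step 4 — unit eigenvector for λ_1 ≈ 9.618: v spans the null space of (Sigma - λ_1 I), whose rows are
  r_1 = (-2.618, 0, 0),  r_2 = (0, -0.618, 1),  r_3 = (0, 1, -1.618).
  v is orthogonal to every row, so take v ∝ r_1 × r_2 = ((0)·(1) - (0)·(-0.618), (0)·(0) - (-2.618)·(1), (-2.618)·(-0.618) - (0)·(0)) ≈ (0, 2.618, 1.618).
  Let u = (0, 2.618, 1.618).
  ||u|| = √((0)² + (2.618)² + (1.618)²) = √(9.4721) ≈ 3.0777,  v_1 = u/||u|| ≈ (0, 0.8507, 0.5257) (||v_1|| = 1).

λ_1 = 9.618,  λ_2 = 7.382,  λ_3 = 7;  v_1 ≈ (0, 0.8507, 0.5257)


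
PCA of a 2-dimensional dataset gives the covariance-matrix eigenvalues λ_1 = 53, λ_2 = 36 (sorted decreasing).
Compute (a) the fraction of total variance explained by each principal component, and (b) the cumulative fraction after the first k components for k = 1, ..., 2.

Step 1 — total variance = trace(Sigma) = Σ λ_i = 53 + 36 = 89.

Step 2 — fraction explained by component i = λ_i / Σ λ:
  PC1: 53/89 = 0.5955
  PC2: 36/89 = 0.4045

Step 3 — cumulative fraction after k components = (λ_1 + ... + λ_k) / Σ λ:
  k = 1: 53/89 = 0.5955
  k = 2: (53 + 36)/89 = 89/89 = 1

Summary (fraction, with percent):

explained: PC1 0.5955 (59.55%), PC2 0.4045 (40.45%);  cumulative: 0.5955, 1


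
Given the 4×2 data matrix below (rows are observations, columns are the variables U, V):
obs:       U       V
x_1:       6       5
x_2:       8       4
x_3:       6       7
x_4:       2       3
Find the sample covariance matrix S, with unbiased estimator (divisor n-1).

Step 1 — column means:
  mean(U) = (6 + 8 + 6 + 2) / 4 = 22/4 = 5.5
  mean(V) = (5 + 4 + 7 + 3) / 4 = 19/4 = 4.75

Step 2 — sample covariance S[i,j] = (1/(n-1)) · Σ_k (x_{k,i} - mean_i) · (x_{k,j} - mean_j), with n-1 = 3.
  S[U,U] = ((0.5)·(0.5) + (2.5)·(2.5) + (0.5)·(0.5) + (-3.5)·(-3.5)) / 3 = 19/3 = 6.3333
  S[U,V] = ((0.5)·(0.25) + (2.5)·(-0.75) + (0.5)·(2.25) + (-3.5)·(-1.75)) / 3 = 5.5/3 = 1.8333
  S[V,V] = ((0.25)·(0.25) + (-0.75)·(-0.75) + (2.25)·(2.25) + (-1.75)·(-1.75)) / 3 = 8.75/3 = 2.9167

S is symmetric (S[j,i] = S[i,j]). Assembling:

S = [[6.3333, 1.8333],
 [1.8333, 2.9167]]


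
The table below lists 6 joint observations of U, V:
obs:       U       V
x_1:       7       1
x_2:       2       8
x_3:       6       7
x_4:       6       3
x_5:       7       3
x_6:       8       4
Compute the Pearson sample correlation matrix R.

Step 1 — column means:
  mean(U) = (7 + 2 + 6 + 6 + 7 + 8) / 6 = 36/6 = 6
  mean(V) = (1 + 8 + 7 + 3 + 3 + 4) / 6 = 26/6 = 4.3333

Step 2 — sample variances and covariances s[i,j] = (1/(n-1)) · Σ_k (x_{k,i} - mean_i) · (x_{k,j} - mean_j), with n-1 = 5:
  s[U,U] = ((1)·(1) + (-4)·(-4) + (0)·(0) + (0)·(0) + (1)·(1) + (2)·(2)) / 5 = 22/5 = 4.4
  s[U,V] = ((1)·(-3.3333) + (-4)·(3.6667) + (0)·(2.6667) + (0)·(-1.3333) + (1)·(-1.3333) + (2)·(-0.3333)) / 5 = -20/5 = -4
  s[V,V] = ((-3.3333)·(-3.3333) + (3.6667)·(3.6667) + (2.6667)·(2.6667) + (-1.3333)·(-1.3333) + (-1.3333)·(-1.3333) + (-0.3333)·(-0.3333)) / 5 = 35.3333/5 = 7.0667
  Sample standard deviations s_i = √(s[i,i]):
  s(U) = √(4.4) = 2.0976
  s(V) = √(7.0667) = 2.6583

Step 3 — r_{ij} = s_{ij} / (s_i · s_j):
  r[U,U] = 1 (diagonal).
  r[U,V] = -4 / (2.0976 · 2.6583) = -4 / 5.5761 = -0.7173
  r[V,V] = 1 (diagonal).

R is symmetric with unit diagonal. Assembling:

R = [[1, -0.7173],
 [-0.7173, 1]]


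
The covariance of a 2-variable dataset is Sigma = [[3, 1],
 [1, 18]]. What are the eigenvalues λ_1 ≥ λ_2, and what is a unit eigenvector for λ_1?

Step 1 — characteristic polynomial of 2×2 Sigma:
  det(Sigma - λI) = λ² - trace · λ + det = 0.
  trace = 3 + 18 = 21, det = 3·18 - (1)² = 53.
Step 2 — discriminant:
  Δ = trace² - 4·det = 441 - 212 = 229.
Step 3 — eigenvalues:
  λ = (trace ± √Δ)/2 = (21 ± 15.1327)/2,
  λ_1 = 18.0664,  λ_2 = 2.9336.

Step 4 — unit eigenvector for λ_1: solve (Sigma - λ_1 I)v = 0. First row:
  (3 - 18.0664)·v_x + (1)·v_y = 0, i.e. (-15.0664)·v_x + (1)·v_y = 0,
  so v ∝ (b, λ_1 - a) = (1, 15.0664) = u.
  ||u|| = √((1)² + (15.0664)²) = √(227.9956) ≈ 15.0995,
  v_1 = u/||u|| ≈ (0.0662, 0.9978) (||v_1|| = 1).

λ_1 = 18.0664,  λ_2 = 2.9336;  v_1 ≈ (0.0662, 0.9978)


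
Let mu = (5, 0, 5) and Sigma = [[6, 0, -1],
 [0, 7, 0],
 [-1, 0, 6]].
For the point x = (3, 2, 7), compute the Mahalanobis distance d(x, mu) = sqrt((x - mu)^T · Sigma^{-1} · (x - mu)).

Step 1 — centre the observation: (x - mu) = (-2, 2, 2).

Step 2 — invert Sigma (cofactor / det for 3×3, or solve directly):
  Sigma^{-1} = [[0.1714, 0, 0.0286],
 [0, 0.1429, 0],
 [0.0286, 0, 0.1714]].

Step 3 — form the quadratic (x - mu)^T · Sigma^{-1} · (x - mu):
  Sigma^{-1} · (x - mu) = (-0.2857, 0.2857, 0.2857).
  (x - mu)^T · [Sigma^{-1} · (x - mu)] = (-2)·(-0.2857) + (2)·(0.2857) + (2)·(0.2857) = 1.7143.

Step 4 — take square root: d = √(1.7143) ≈ 1.3093.

d(x, mu) = √(1.7143) ≈ 1.3093


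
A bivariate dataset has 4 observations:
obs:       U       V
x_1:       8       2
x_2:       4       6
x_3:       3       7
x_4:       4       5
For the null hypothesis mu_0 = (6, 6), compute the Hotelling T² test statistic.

Step 1 — sample mean vector:
  mean(U) = (8 + 4 + 3 + 4) / 4 = 19/4 = 4.75
  mean(V) = (2 + 6 + 7 + 5) / 4 = 20/4 = 5
  x̄ = (4.75, 5),  deviation x̄ - mu_0 = (4.75, 5) - (6, 6) = (-1.25, -1).

Step 2 — sample covariance matrix, S[i,j] = (1/(n-1)) · Σ_k (x_{k,i} - mean_i) · (x_{k,j} - mean_j), divisor n-1 = 3:
  S[U,U] = ((3.25)·(3.25) + (-0.75)·(-0.75) + (-1.75)·(-1.75) + (-0.75)·(-0.75)) / 3 = 14.75/3 = 4.9167
  S[U,V] = ((3.25)·(-3) + (-0.75)·(1) + (-1.75)·(2) + (-0.75)·(0)) / 3 = -14/3 = -4.6667
  S[V,V] = ((-3)·(-3) + (1)·(1) + (2)·(2) + (0)·(0)) / 3 = 14/3 = 4.6667
  S = [[4.9167, -4.6667],
 [-4.6667, 4.6667]].

Step 3 — invert S. det(S) = 4.9167·4.6667 - (-4.6667)² = 1.1667.
  S^{-1} = (1/det) · [[d, -b], [-b, a]] = [[4, 4],
 [4, 4.2143]].

Step 4 — quadratic form (x̄ - mu_0)^T · S^{-1} · (x̄ - mu_0):
  S^{-1} · (x̄ - mu_0) = (-9, -9.2143),
  (x̄ - mu_0)^T · [...] = (-1.25)·(-9) + (-1)·(-9.2143) = 20.4643.

Step 5 — scale by n: T² = 4 · 20.4643 = 81.8571.

T² ≈ 81.8571


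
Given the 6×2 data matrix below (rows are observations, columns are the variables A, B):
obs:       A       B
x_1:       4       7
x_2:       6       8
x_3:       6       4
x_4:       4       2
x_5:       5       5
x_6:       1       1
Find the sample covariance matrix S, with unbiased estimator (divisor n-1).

Step 1 — column means:
  mean(A) = (4 + 6 + 6 + 4 + 5 + 1) / 6 = 26/6 = 4.3333
  mean(B) = (7 + 8 + 4 + 2 + 5 + 1) / 6 = 27/6 = 4.5

Step 2 — sample covariance S[i,j] = (1/(n-1)) · Σ_k (x_{k,i} - mean_i) · (x_{k,j} - mean_j), with n-1 = 5.
  S[A,A] = ((-0.3333)·(-0.3333) + (1.6667)·(1.6667) + (1.6667)·(1.6667) + (-0.3333)·(-0.3333) + (0.6667)·(0.6667) + (-3.3333)·(-3.3333)) / 5 = 17.3333/5 = 3.4667
  S[A,B] = ((-0.3333)·(2.5) + (1.6667)·(3.5) + (1.6667)·(-0.5) + (-0.3333)·(-2.5) + (0.6667)·(0.5) + (-3.3333)·(-3.5)) / 5 = 17/5 = 3.4
  S[B,B] = ((2.5)·(2.5) + (3.5)·(3.5) + (-0.5)·(-0.5) + (-2.5)·(-2.5) + (0.5)·(0.5) + (-3.5)·(-3.5)) / 5 = 37.5/5 = 7.5

S is symmetric (S[j,i] = S[i,j]). Assembling:

S = [[3.4667, 3.4],
 [3.4, 7.5]]


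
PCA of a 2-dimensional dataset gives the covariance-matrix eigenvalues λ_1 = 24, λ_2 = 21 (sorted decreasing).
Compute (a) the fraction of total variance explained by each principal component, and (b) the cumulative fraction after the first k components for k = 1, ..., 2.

Step 1 — total variance = trace(Sigma) = Σ λ_i = 24 + 21 = 45.

Step 2 — fraction explained by component i = λ_i / Σ λ:
  PC1: 24/45 = 0.5333
  PC2: 21/45 = 0.4667

Step 3 — cumulative fraction after k components = (λ_1 + ... + λ_k) / Σ λ:
  k = 1: 24/45 = 0.5333
  k = 2: (24 + 21)/45 = 45/45 = 1

Summary (fraction, with percent):

explained: PC1 0.5333 (53.33%), PC2 0.4667 (46.67%);  cumulative: 0.5333, 1


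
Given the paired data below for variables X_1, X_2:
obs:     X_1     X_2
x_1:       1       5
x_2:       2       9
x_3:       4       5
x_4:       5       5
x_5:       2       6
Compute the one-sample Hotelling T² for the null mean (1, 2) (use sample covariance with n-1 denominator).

Step 1 — sample mean vector:
  mean(X_1) = (1 + 2 + 4 + 5 + 2) / 5 = 14/5 = 2.8
  mean(X_2) = (5 + 9 + 5 + 5 + 6) / 5 = 30/5 = 6
  x̄ = (2.8, 6),  deviation x̄ - mu_0 = (2.8, 6) - (1, 2) = (1.8, 4).

Step 2 — sample covariance matrix, S[i,j] = (1/(n-1)) · Σ_k (x_{k,i} - mean_i) · (x_{k,j} - mean_j), divisor n-1 = 4:
  S[X_1,X_1] = ((-1.8)·(-1.8) + (-0.8)·(-0.8) + (1.2)·(1.2) + (2.2)·(2.2) + (-0.8)·(-0.8)) / 4 = 10.8/4 = 2.7
  S[X_1,X_2] = ((-1.8)·(-1) + (-0.8)·(3) + (1.2)·(-1) + (2.2)·(-1) + (-0.8)·(0)) / 4 = -4/4 = -1
  S[X_2,X_2] = ((-1)·(-1) + (3)·(3) + (-1)·(-1) + (-1)·(-1) + (0)·(0)) / 4 = 12/4 = 3
  S = [[2.7, -1],
 [-1, 3]].

Step 3 — invert S. det(S) = 2.7·3 - (-1)² = 7.1.
  S^{-1} = (1/det) · [[d, -b], [-b, a]] = [[0.4225, 0.1408],
 [0.1408, 0.3803]].

Step 4 — quadratic form (x̄ - mu_0)^T · S^{-1} · (x̄ - mu_0):
  S^{-1} · (x̄ - mu_0) = (1.3239, 1.7746),
  (x̄ - mu_0)^T · [...] = (1.8)·(1.3239) + (4)·(1.7746) = 9.4817.

Step 5 — scale by n: T² = 5 · 9.4817 = 47.4085.

T² ≈ 47.4085


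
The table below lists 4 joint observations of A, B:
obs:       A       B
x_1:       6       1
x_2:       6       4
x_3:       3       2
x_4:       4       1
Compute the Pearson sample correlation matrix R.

Step 1 — column means:
  mean(A) = (6 + 6 + 3 + 4) / 4 = 19/4 = 4.75
  mean(B) = (1 + 4 + 2 + 1) / 4 = 8/4 = 2

Step 2 — sample variances and covariances s[i,j] = (1/(n-1)) · Σ_k (x_{k,i} - mean_i) · (x_{k,j} - mean_j), with n-1 = 3:
  s[A,A] = ((1.25)·(1.25) + (1.25)·(1.25) + (-1.75)·(-1.75) + (-0.75)·(-0.75)) / 3 = 6.75/3 = 2.25
  s[A,B] = ((1.25)·(-1) + (1.25)·(2) + (-1.75)·(0) + (-0.75)·(-1)) / 3 = 2/3 = 0.6667
  s[B,B] = ((-1)·(-1) + (2)·(2) + (0)·(0) + (-1)·(-1)) / 3 = 6/3 = 2
  Sample standard deviations s_i = √(s[i,i]):
  s(A) = √(2.25) = 1.5
  s(B) = √(2) = 1.4142

Step 3 — r_{ij} = s_{ij} / (s_i · s_j):
  r[A,A] = 1 (diagonal).
  r[A,B] = 0.6667 / (1.5 · 1.4142) = 0.6667 / 2.1213 = 0.3143
  r[B,B] = 1 (diagonal).

R is symmetric with unit diagonal. Assembling:

R = [[1, 0.3143],
 [0.3143, 1]]


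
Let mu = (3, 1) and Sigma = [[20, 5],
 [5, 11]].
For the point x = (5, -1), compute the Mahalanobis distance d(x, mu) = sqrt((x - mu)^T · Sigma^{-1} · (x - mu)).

Step 1 — centre the observation: (x - mu) = (2, -2).

Step 2 — invert Sigma. det(Sigma) = 20·11 - (5)² = 195.
  Sigma^{-1} = (1/det) · [[d, -b], [-b, a]] = [[0.0564, -0.0256],
 [-0.0256, 0.1026]].

Step 3 — form the quadratic (x - mu)^T · Sigma^{-1} · (x - mu):
  Sigma^{-1} · (x - mu) = (0.1641, -0.2564).
  (x - mu)^T · [Sigma^{-1} · (x - mu)] = (2)·(0.1641) + (-2)·(-0.2564) = 0.841.

Step 4 — take square root: d = √(0.841) ≈ 0.9171.

d(x, mu) = √(0.841) ≈ 0.9171


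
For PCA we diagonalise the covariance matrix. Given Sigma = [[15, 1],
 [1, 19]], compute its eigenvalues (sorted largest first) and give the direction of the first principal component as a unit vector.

Step 1 — characteristic polynomial of 2×2 Sigma:
  det(Sigma - λI) = λ² - trace · λ + det = 0.
  trace = 15 + 19 = 34, det = 15·19 - (1)² = 284.
Step 2 — discriminant:
  Δ = trace² - 4·det = 1156 - 1136 = 20.
Step 3 — eigenvalues:
  λ = (trace ± √Δ)/2 = (34 ± 4.4721)/2,
  λ_1 = 19.2361,  λ_2 = 14.7639.

Step 4 — unit eigenvector for λ_1: solve (Sigma - λ_1 I)v = 0. First row:
  (15 - 19.2361)·v_x + (1)·v_y = 0, i.e. (-4.2361)·v_x + (1)·v_y = 0,
  so v ∝ (b, λ_1 - a) = (1, 4.2361) = u.
  ||u|| = √((1)² + (4.2361)²) = √(18.9443) ≈ 4.3525,
  v_1 = u/||u|| ≈ (0.2298, 0.9732) (||v_1|| = 1).

λ_1 = 19.2361,  λ_2 = 14.7639;  v_1 ≈ (0.2298, 0.9732)


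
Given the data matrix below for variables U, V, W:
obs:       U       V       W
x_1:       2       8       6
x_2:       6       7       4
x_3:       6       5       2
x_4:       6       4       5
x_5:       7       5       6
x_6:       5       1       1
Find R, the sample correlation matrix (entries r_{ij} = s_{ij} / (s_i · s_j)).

Step 1 — column means:
  mean(U) = (2 + 6 + 6 + 6 + 7 + 5) / 6 = 32/6 = 5.3333
  mean(V) = (8 + 7 + 5 + 4 + 5 + 1) / 6 = 30/6 = 5
  mean(W) = (6 + 4 + 2 + 5 + 6 + 1) / 6 = 24/6 = 4

Step 2 — sample variances and covariances s[i,j] = (1/(n-1)) · Σ_k (x_{k,i} - mean_i) · (x_{k,j} - mean_j), with n-1 = 5:
  s[U,U] = ((-3.3333)·(-3.3333) + (0.6667)·(0.6667) + (0.6667)·(0.6667) + (0.6667)·(0.6667) + (1.6667)·(1.6667) + (-0.3333)·(-0.3333)) / 5 = 15.3333/5 = 3.0667
  s[U,V] = ((-3.3333)·(3) + (0.6667)·(2) + (0.6667)·(0) + (0.6667)·(-1) + (1.6667)·(0) + (-0.3333)·(-4)) / 5 = -8/5 = -1.6
  s[U,W] = ((-3.3333)·(2) + (0.6667)·(0) + (0.6667)·(-2) + (0.6667)·(1) + (1.6667)·(2) + (-0.3333)·(-3)) / 5 = -3/5 = -0.6
  s[V,V] = ((3)·(3) + (2)·(2) + (0)·(0) + (-1)·(-1) + (0)·(0) + (-4)·(-4)) / 5 = 30/5 = 6
  s[V,W] = ((3)·(2) + (2)·(0) + (0)·(-2) + (-1)·(1) + (0)·(2) + (-4)·(-3)) / 5 = 17/5 = 3.4
  s[W,W] = ((2)·(2) + (0)·(0) + (-2)·(-2) + (1)·(1) + (2)·(2) + (-3)·(-3)) / 5 = 22/5 = 4.4
  Sample standard deviations s_i = √(s[i,i]):
  s(U) = √(3.0667) = 1.7512
  s(V) = √(6) = 2.4495
  s(W) = √(4.4) = 2.0976

Step 3 — r_{ij} = s_{ij} / (s_i · s_j):
  r[U,U] = 1 (diagonal).
  r[U,V] = -1.6 / (1.7512 · 2.4495) = -1.6 / 4.2895 = -0.373
  r[U,W] = -0.6 / (1.7512 · 2.0976) = -0.6 / 3.6733 = -0.1633
  r[V,V] = 1 (diagonal).
  r[V,W] = 3.4 / (2.4495 · 2.0976) = 3.4 / 5.1381 = 0.6617
  r[W,W] = 1 (diagonal).

R is symmetric with unit diagonal. Assembling:

R = [[1, -0.373, -0.1633],
 [-0.373, 1, 0.6617],
 [-0.1633, 0.6617, 1]]


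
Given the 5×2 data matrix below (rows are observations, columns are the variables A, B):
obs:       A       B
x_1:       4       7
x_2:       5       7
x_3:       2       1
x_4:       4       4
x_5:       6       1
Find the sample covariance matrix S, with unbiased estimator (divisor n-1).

Step 1 — column means:
  mean(A) = (4 + 5 + 2 + 4 + 6) / 5 = 21/5 = 4.2
  mean(B) = (7 + 7 + 1 + 4 + 1) / 5 = 20/5 = 4

Step 2 — sample covariance S[i,j] = (1/(n-1)) · Σ_k (x_{k,i} - mean_i) · (x_{k,j} - mean_j), with n-1 = 4.
  S[A,A] = ((-0.2)·(-0.2) + (0.8)·(0.8) + (-2.2)·(-2.2) + (-0.2)·(-0.2) + (1.8)·(1.8)) / 4 = 8.8/4 = 2.2
  S[A,B] = ((-0.2)·(3) + (0.8)·(3) + (-2.2)·(-3) + (-0.2)·(0) + (1.8)·(-3)) / 4 = 3/4 = 0.75
  S[B,B] = ((3)·(3) + (3)·(3) + (-3)·(-3) + (0)·(0) + (-3)·(-3)) / 4 = 36/4 = 9

S is symmetric (S[j,i] = S[i,j]). Assembling:

S = [[2.2, 0.75],
 [0.75, 9]]


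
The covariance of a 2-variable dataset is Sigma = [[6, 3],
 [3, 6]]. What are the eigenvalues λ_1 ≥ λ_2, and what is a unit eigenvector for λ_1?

Step 1 — characteristic polynomial of 2×2 Sigma:
  det(Sigma - λI) = λ² - trace · λ + det = 0.
  trace = 6 + 6 = 12, det = 6·6 - (3)² = 27.
Step 2 — discriminant:
  Δ = trace² - 4·det = 144 - 108 = 36.
Step 3 — eigenvalues:
  λ = (trace ± √Δ)/2 = (12 ± 6)/2,
  λ_1 = 9,  λ_2 = 3.

Step 4 — unit eigenvector for λ_1: solve (Sigma - λ_1 I)v = 0. First row:
  (6 - 9)·v_x + (3)·v_y = 0, i.e. (-3)·v_x + (3)·v_y = 0,
  so v ∝ (b, λ_1 - a) = (3, 3) = u.
  ||u|| = √((3)² + (3)²) = √(18) ≈ 4.2426,
  v_1 = u/||u|| ≈ (0.7071, 0.7071) (||v_1|| = 1).

λ_1 = 9,  λ_2 = 3;  v_1 ≈ (0.7071, 0.7071)


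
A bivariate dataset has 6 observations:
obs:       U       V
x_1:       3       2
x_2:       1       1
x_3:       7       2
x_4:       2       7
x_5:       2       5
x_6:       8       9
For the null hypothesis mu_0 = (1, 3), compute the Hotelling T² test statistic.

Step 1 — sample mean vector:
  mean(U) = (3 + 1 + 7 + 2 + 2 + 8) / 6 = 23/6 = 3.8333
  mean(V) = (2 + 1 + 2 + 7 + 5 + 9) / 6 = 26/6 = 4.3333
  x̄ = (3.8333, 4.3333),  deviation x̄ - mu_0 = (3.8333, 4.3333) - (1, 3) = (2.8333, 1.3333).

Step 2 — sample covariance matrix, S[i,j] = (1/(n-1)) · Σ_k (x_{k,i} - mean_i) · (x_{k,j} - mean_j), divisor n-1 = 5:
  S[U,U] = ((-0.8333)·(-0.8333) + (-2.8333)·(-2.8333) + (3.1667)·(3.1667) + (-1.8333)·(-1.8333) + (-1.8333)·(-1.8333) + (4.1667)·(4.1667)) / 5 = 42.8333/5 = 8.5667
  S[U,V] = ((-0.8333)·(-2.3333) + (-2.8333)·(-3.3333) + (3.1667)·(-2.3333) + (-1.8333)·(2.6667) + (-1.8333)·(0.6667) + (4.1667)·(4.6667)) / 5 = 17.3333/5 = 3.4667
  S[V,V] = ((-2.3333)·(-2.3333) + (-3.3333)·(-3.3333) + (-2.3333)·(-2.3333) + (2.6667)·(2.6667) + (0.6667)·(0.6667) + (4.6667)·(4.6667)) / 5 = 51.3333/5 = 10.2667
  S = [[8.5667, 3.4667],
 [3.4667, 10.2667]].

Step 3 — invert S. det(S) = 8.5667·10.2667 - (3.4667)² = 75.9333.
  S^{-1} = (1/det) · [[d, -b], [-b, a]] = [[0.1352, -0.0457],
 [-0.0457, 0.1128]].

Step 4 — quadratic form (x̄ - mu_0)^T · S^{-1} · (x̄ - mu_0):
  S^{-1} · (x̄ - mu_0) = (0.3222, 0.0211),
  (x̄ - mu_0)^T · [...] = (2.8333)·(0.3222) + (1.3333)·(0.0211) = 0.941.

Step 5 — scale by n: T² = 6 · 0.941 = 5.6462.

T² ≈ 5.6462


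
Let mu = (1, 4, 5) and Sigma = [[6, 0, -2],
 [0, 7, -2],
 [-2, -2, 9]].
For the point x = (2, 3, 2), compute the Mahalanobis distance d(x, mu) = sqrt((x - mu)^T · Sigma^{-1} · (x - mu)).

Step 1 — centre the observation: (x - mu) = (1, -1, -3).

Step 2 — invert Sigma (cofactor / det for 3×3, or solve directly):
  Sigma^{-1} = [[0.181, 0.0123, 0.0429],
 [0.0123, 0.1534, 0.0368],
 [0.0429, 0.0368, 0.1288]].

Step 3 — form the quadratic (x - mu)^T · Sigma^{-1} · (x - mu):
  Sigma^{-1} · (x - mu) = (0.0399, -0.2515, -0.3804).
  (x - mu)^T · [Sigma^{-1} · (x - mu)] = (1)·(0.0399) + (-1)·(-0.2515) + (-3)·(-0.3804) = 1.4325.

Step 4 — take square root: d = √(1.4325) ≈ 1.1969.

d(x, mu) = √(1.4325) ≈ 1.1969


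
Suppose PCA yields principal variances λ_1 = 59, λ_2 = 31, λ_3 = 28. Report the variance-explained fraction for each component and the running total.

Step 1 — total variance = trace(Sigma) = Σ λ_i = 59 + 31 + 28 = 118.

Step 2 — fraction explained by component i = λ_i / Σ λ:
  PC1: 59/118 = 0.5
  PC2: 31/118 = 0.2627
  PC3: 28/118 = 0.2373

Step 3 — cumulative fraction after k components = (λ_1 + ... + λ_k) / Σ λ:
  k = 1: 59/118 = 0.5
  k = 2: (59 + 31)/118 = 90/118 = 0.7627
  k = 3: (59 + 31 + 28)/118 = 118/118 = 1

Summary (fraction, with percent):

explained: PC1 0.5 (50%), PC2 0.2627 (26.27%), PC3 0.2373 (23.73%);  cumulative: 0.5, 0.7627, 1


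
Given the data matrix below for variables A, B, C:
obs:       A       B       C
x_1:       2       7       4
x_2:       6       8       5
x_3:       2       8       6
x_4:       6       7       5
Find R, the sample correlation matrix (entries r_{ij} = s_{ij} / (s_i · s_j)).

Step 1 — column means:
  mean(A) = (2 + 6 + 2 + 6) / 4 = 16/4 = 4
  mean(B) = (7 + 8 + 8 + 7) / 4 = 30/4 = 7.5
  mean(C) = (4 + 5 + 6 + 5) / 4 = 20/4 = 5

Step 2 — sample variances and covariances s[i,j] = (1/(n-1)) · Σ_k (x_{k,i} - mean_i) · (x_{k,j} - mean_j), with n-1 = 3:
  s[A,A] = ((-2)·(-2) + (2)·(2) + (-2)·(-2) + (2)·(2)) / 3 = 16/3 = 5.3333
  s[A,B] = ((-2)·(-0.5) + (2)·(0.5) + (-2)·(0.5) + (2)·(-0.5)) / 3 = 0/3 = 0
  s[A,C] = ((-2)·(-1) + (2)·(0) + (-2)·(1) + (2)·(0)) / 3 = 0/3 = 0
  s[B,B] = ((-0.5)·(-0.5) + (0.5)·(0.5) + (0.5)·(0.5) + (-0.5)·(-0.5)) / 3 = 1/3 = 0.3333
  s[B,C] = ((-0.5)·(-1) + (0.5)·(0) + (0.5)·(1) + (-0.5)·(0)) / 3 = 1/3 = 0.3333
  s[C,C] = ((-1)·(-1) + (0)·(0) + (1)·(1) + (0)·(0)) / 3 = 2/3 = 0.6667
  Sample standard deviations s_i = √(s[i,i]):
  s(A) = √(5.3333) = 2.3094
  s(B) = √(0.3333) = 0.5774
  s(C) = √(0.6667) = 0.8165

Step 3 — r_{ij} = s_{ij} / (s_i · s_j):
  r[A,A] = 1 (diagonal).
  r[A,B] = 0 / (2.3094 · 0.5774) = 0 / 1.3333 = 0
  r[A,C] = 0 / (2.3094 · 0.8165) = 0 / 1.8856 = 0
  r[B,B] = 1 (diagonal).
  r[B,C] = 0.3333 / (0.5774 · 0.8165) = 0.3333 / 0.4714 = 0.7071
  r[C,C] = 1 (diagonal).

R is symmetric with unit diagonal. Assembling:

R = [[1, 0, 0],
 [0, 1, 0.7071],
 [0, 0.7071, 1]]


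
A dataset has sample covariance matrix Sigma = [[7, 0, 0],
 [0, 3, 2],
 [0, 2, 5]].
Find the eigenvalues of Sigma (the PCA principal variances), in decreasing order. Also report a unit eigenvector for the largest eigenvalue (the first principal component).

Step 1 — characteristic polynomial p(λ) = det(λI - Sigma) = λ³ - tr·λ² + c_1·λ - det, where tr = trace, c_1 = sum of the principal 2×2 minors, det = det(Sigma):
  tr = 7 + 3 + 5 = 15,
  c_1 = (7·3 - (0)²) + (7·5 - (0)²) + (3·5 - (2)²) = 21 + 35 + 11 = 67,
  det = 7·(3·5 - (2)²) - (0)·((0)·5 - (2)·(0)) + (0)·((0)·(2) - 3·(0)) = 7·(11) - (0)·(0) + (0)·(0) = 77.
  So p(λ) = λ³ - 15λ² + 67λ - 77.
Step 2 — look for an integer root (rational root theorem: any rational root is an integer divisor of 77). Testing λ = 7:
  p(7) = 343 - 735 + 469 - 77 = 0  ✓
  Dividing out (λ - 7): p(λ) = (λ - 7)(λ² - 8λ + 11).
Step 3 — remaining eigenvalues from the quadratic λ² - 8λ + 11 = 0:
  Δ = 8² - 4·11 = 64 - 44 = 20,  λ = (8 ± √20)/2 = (8 ± 4.4721)/2 ≈ 6.2361 or 1.7639.
  Sorted: λ_1 = 7,  λ_2 = 6.2361,  λ_3 = 1.7639  (check: sum = 15 = tr ✓).

Step 4 — unit eigenvector for λ_1 = 7: v spans the null space of (Sigma - λ_1 I), whose rows are
  r_1 = (0, 0, 0),  r_2 = (0, -4, 2),  r_3 = (0, 2, -2).
  v is orthogonal to every row, so take v ∝ r_2 × r_3 = ((-4)·(-2) - (2)·(2), (2)·(0) - (0)·(-2), (0)·(2) - (-4)·(0)) = (4, 0, 0).
  Rescale (divide by 4): u = (1, 0, 0).
  ||u|| = √((1)² + (0)² + (0)²) = √(1) = 1,  v_1 = u/||u|| ≈ (1, 0, 0) (||v_1|| = 1).

λ_1 = 7,  λ_2 = 6.2361,  λ_3 = 1.7639;  v_1 ≈ (1, 0, 0)


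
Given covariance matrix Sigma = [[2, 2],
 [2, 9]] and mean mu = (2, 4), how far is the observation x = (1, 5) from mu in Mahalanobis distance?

Step 1 — centre the observation: (x - mu) = (-1, 1).

Step 2 — invert Sigma. det(Sigma) = 2·9 - (2)² = 14.
  Sigma^{-1} = (1/det) · [[d, -b], [-b, a]] = [[0.6429, -0.1429],
 [-0.1429, 0.1429]].

Step 3 — form the quadratic (x - mu)^T · Sigma^{-1} · (x - mu):
  Sigma^{-1} · (x - mu) = (-0.7857, 0.2857).
  (x - mu)^T · [Sigma^{-1} · (x - mu)] = (-1)·(-0.7857) + (1)·(0.2857) = 1.0714.

Step 4 — take square root: d = √(1.0714) ≈ 1.0351.

d(x, mu) = √(1.0714) ≈ 1.0351


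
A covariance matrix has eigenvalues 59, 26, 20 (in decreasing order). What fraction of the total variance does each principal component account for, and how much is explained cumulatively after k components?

Step 1 — total variance = trace(Sigma) = Σ λ_i = 59 + 26 + 20 = 105.

Step 2 — fraction explained by component i = λ_i / Σ λ:
  PC1: 59/105 = 0.5619
  PC2: 26/105 = 0.2476
  PC3: 20/105 = 0.1905

Step 3 — cumulative fraction after k components = (λ_1 + ... + λ_k) / Σ λ:
  k = 1: 59/105 = 0.5619
  k = 2: (59 + 26)/105 = 85/105 = 0.8095
  k = 3: (59 + 26 + 20)/105 = 105/105 = 1

Summary (fraction, with percent):

explained: PC1 0.5619 (56.19%), PC2 0.2476 (24.76%), PC3 0.1905 (19.05%);  cumulative: 0.5619, 0.8095, 1


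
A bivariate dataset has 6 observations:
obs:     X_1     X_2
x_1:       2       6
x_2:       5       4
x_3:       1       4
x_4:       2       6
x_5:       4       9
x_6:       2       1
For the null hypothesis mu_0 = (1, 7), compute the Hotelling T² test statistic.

Step 1 — sample mean vector:
  mean(X_1) = (2 + 5 + 1 + 2 + 4 + 2) / 6 = 16/6 = 2.6667
  mean(X_2) = (6 + 4 + 4 + 6 + 9 + 1) / 6 = 30/6 = 5
  x̄ = (2.6667, 5),  deviation x̄ - mu_0 = (2.6667, 5) - (1, 7) = (1.6667, -2).

Step 2 — sample covariance matrix, S[i,j] = (1/(n-1)) · Σ_k (x_{k,i} - mean_i) · (x_{k,j} - mean_j), divisor n-1 = 5:
  S[X_1,X_1] = ((-0.6667)·(-0.6667) + (2.3333)·(2.3333) + (-1.6667)·(-1.6667) + (-0.6667)·(-0.6667) + (1.3333)·(1.3333) + (-0.6667)·(-0.6667)) / 5 = 11.3333/5 = 2.2667
  S[X_1,X_2] = ((-0.6667)·(1) + (2.3333)·(-1) + (-1.6667)·(-1) + (-0.6667)·(1) + (1.3333)·(4) + (-0.6667)·(-4)) / 5 = 6/5 = 1.2
  S[X_2,X_2] = ((1)·(1) + (-1)·(-1) + (-1)·(-1) + (1)·(1) + (4)·(4) + (-4)·(-4)) / 5 = 36/5 = 7.2
  S = [[2.2667, 1.2],
 [1.2, 7.2]].

Step 3 — invert S. det(S) = 2.2667·7.2 - (1.2)² = 14.88.
  S^{-1} = (1/det) · [[d, -b], [-b, a]] = [[0.4839, -0.0806],
 [-0.0806, 0.1523]].

Step 4 — quadratic form (x̄ - mu_0)^T · S^{-1} · (x̄ - mu_0):
  S^{-1} · (x̄ - mu_0) = (0.9677, -0.4391),
  (x̄ - mu_0)^T · [...] = (1.6667)·(0.9677) + (-2)·(-0.4391) = 2.491.

Step 5 — scale by n: T² = 6 · 2.491 = 14.9462.

T² ≈ 14.9462


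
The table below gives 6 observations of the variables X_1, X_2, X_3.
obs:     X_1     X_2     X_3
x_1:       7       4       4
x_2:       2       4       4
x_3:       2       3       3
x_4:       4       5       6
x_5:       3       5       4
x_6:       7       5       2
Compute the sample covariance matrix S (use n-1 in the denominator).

Step 1 — column means:
  mean(X_1) = (7 + 2 + 2 + 4 + 3 + 7) / 6 = 25/6 = 4.1667
  mean(X_2) = (4 + 4 + 3 + 5 + 5 + 5) / 6 = 26/6 = 4.3333
  mean(X_3) = (4 + 4 + 3 + 6 + 4 + 2) / 6 = 23/6 = 3.8333

Step 2 — sample covariance S[i,j] = (1/(n-1)) · Σ_k (x_{k,i} - mean_i) · (x_{k,j} - mean_j), with n-1 = 5.
  S[X_1,X_1] = ((2.8333)·(2.8333) + (-2.1667)·(-2.1667) + (-2.1667)·(-2.1667) + (-0.1667)·(-0.1667) + (-1.1667)·(-1.1667) + (2.8333)·(2.8333)) / 5 = 26.8333/5 = 5.3667
  S[X_1,X_2] = ((2.8333)·(-0.3333) + (-2.1667)·(-0.3333) + (-2.1667)·(-1.3333) + (-0.1667)·(0.6667) + (-1.1667)·(0.6667) + (2.8333)·(0.6667)) / 5 = 3.6667/5 = 0.7333
  S[X_1,X_3] = ((2.8333)·(0.1667) + (-2.1667)·(0.1667) + (-2.1667)·(-0.8333) + (-0.1667)·(2.1667) + (-1.1667)·(0.1667) + (2.8333)·(-1.8333)) / 5 = -3.8333/5 = -0.7667
  S[X_2,X_2] = ((-0.3333)·(-0.3333) + (-0.3333)·(-0.3333) + (-1.3333)·(-1.3333) + (0.6667)·(0.6667) + (0.6667)·(0.6667) + (0.6667)·(0.6667)) / 5 = 3.3333/5 = 0.6667
  S[X_2,X_3] = ((-0.3333)·(0.1667) + (-0.3333)·(0.1667) + (-1.3333)·(-0.8333) + (0.6667)·(2.1667) + (0.6667)·(0.1667) + (0.6667)·(-1.8333)) / 5 = 1.3333/5 = 0.2667
  S[X_3,X_3] = ((0.1667)·(0.1667) + (0.1667)·(0.1667) + (-0.8333)·(-0.8333) + (2.1667)·(2.1667) + (0.1667)·(0.1667) + (-1.8333)·(-1.8333)) / 5 = 8.8333/5 = 1.7667

S is symmetric (S[j,i] = S[i,j]). Assembling:

S = [[5.3667, 0.7333, -0.7667],
 [0.7333, 0.6667, 0.2667],
 [-0.7667, 0.2667, 1.7667]]


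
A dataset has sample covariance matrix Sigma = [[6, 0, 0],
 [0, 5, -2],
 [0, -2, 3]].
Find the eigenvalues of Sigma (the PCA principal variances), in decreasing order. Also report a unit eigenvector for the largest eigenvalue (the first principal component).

Step 1 — characteristic polynomial p(λ) = det(λI - Sigma) = λ³ - tr·λ² + c_1·λ - det, where tr = trace, c_1 = sum of the principal 2×2 minors, det = det(Sigma):
  tr = 6 + 5 + 3 = 14,
  c_1 = (6·5 - (0)²) + (6·3 - (0)²) + (5·3 - (-2)²) = 30 + 18 + 11 = 59,
  det = 6·(5·3 - (-2)²) - (0)·((0)·3 - (-2)·(0)) + (0)·((0)·(-2) - 5·(0)) = 6·(11) - (0)·(0) + (0)·(0) = 66.
  So p(λ) = λ³ - 14λ² + 59λ - 66.
Step 2 — look for an integer root (rational root theorem: any rational root is an integer divisor of 66). Testing λ = 6:
  p(6) = 216 - 504 + 354 - 66 = 0  ✓
  Dividing out (λ - 6): p(λ) = (λ - 6)(λ² - 8λ + 11).
Step 3 — remaining eigenvalues from the quadratic λ² - 8λ + 11 = 0:
  Δ = 8² - 4·11 = 64 - 44 = 20,  λ = (8 ± √20)/2 = (8 ± 4.4721)/2 ≈ 6.2361 or 1.7639.
  Sorted: λ_1 = 6.2361,  λ_2 = 6,  λ_3 = 1.7639  (check: sum = 14 = tr ✓).

Step 4 — unit eigenvector for λ_1 ≈ 6.2361: v spans the null space of (Sigma - λ_1 I), whose rows are
  r_1 = (-0.2361, 0, 0),  r_2 = (0, -1.2361, -2),  r_3 = (0, -2, -3.2361).
  v is orthogonal to every row, so take v ∝ r_1 × r_2 = ((0)·(-2) - (0)·(-1.2361), (0)·(0) - (-0.2361)·(-2), (-0.2361)·(-1.2361) - (0)·(0)) ≈ (0, -0.4721, 0.2918).
  Rescale (multiply by -1 so the first nonzero entry is positive): u = (0, 0.4721, -0.2918).
  ||u|| = √((0)² + (0.4721)² + (-0.2918)²) = √(0.3081) ≈ 0.555,  v_1 = u/||u|| ≈ (0, 0.8507, -0.5257) (||v_1|| = 1).

λ_1 = 6.2361,  λ_2 = 6,  λ_3 = 1.7639;  v_1 ≈ (0, 0.8507, -0.5257)


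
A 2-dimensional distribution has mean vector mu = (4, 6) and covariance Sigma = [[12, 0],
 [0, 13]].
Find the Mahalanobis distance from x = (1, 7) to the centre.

Step 1 — centre the observation: (x - mu) = (-3, 1).

Step 2 — invert Sigma. det(Sigma) = 12·13 - (0)² = 156.
  Sigma^{-1} = (1/det) · [[d, -b], [-b, a]] = [[0.0833, 0],
 [0, 0.0769]].

Step 3 — form the quadratic (x - mu)^T · Sigma^{-1} · (x - mu):
  Sigma^{-1} · (x - mu) = (-0.25, 0.0769).
  (x - mu)^T · [Sigma^{-1} · (x - mu)] = (-3)·(-0.25) + (1)·(0.0769) = 0.8269.

Step 4 — take square root: d = √(0.8269) ≈ 0.9094.

d(x, mu) = √(0.8269) ≈ 0.9094


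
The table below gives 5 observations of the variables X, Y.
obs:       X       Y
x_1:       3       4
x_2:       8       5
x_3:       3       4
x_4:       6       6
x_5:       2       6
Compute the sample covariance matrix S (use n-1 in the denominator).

Step 1 — column means:
  mean(X) = (3 + 8 + 3 + 6 + 2) / 5 = 22/5 = 4.4
  mean(Y) = (4 + 5 + 4 + 6 + 6) / 5 = 25/5 = 5

Step 2 — sample covariance S[i,j] = (1/(n-1)) · Σ_k (x_{k,i} - mean_i) · (x_{k,j} - mean_j), with n-1 = 4.
  S[X,X] = ((-1.4)·(-1.4) + (3.6)·(3.6) + (-1.4)·(-1.4) + (1.6)·(1.6) + (-2.4)·(-2.4)) / 4 = 25.2/4 = 6.3
  S[X,Y] = ((-1.4)·(-1) + (3.6)·(0) + (-1.4)·(-1) + (1.6)·(1) + (-2.4)·(1)) / 4 = 2/4 = 0.5
  S[Y,Y] = ((-1)·(-1) + (0)·(0) + (-1)·(-1) + (1)·(1) + (1)·(1)) / 4 = 4/4 = 1

S is symmetric (S[j,i] = S[i,j]). Assembling:

S = [[6.3, 0.5],
 [0.5, 1]]


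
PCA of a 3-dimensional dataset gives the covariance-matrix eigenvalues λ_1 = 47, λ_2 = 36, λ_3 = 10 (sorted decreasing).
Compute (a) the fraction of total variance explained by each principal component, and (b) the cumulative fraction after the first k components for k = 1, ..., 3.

Step 1 — total variance = trace(Sigma) = Σ λ_i = 47 + 36 + 10 = 93.

Step 2 — fraction explained by component i = λ_i / Σ λ:
  PC1: 47/93 = 0.5054
  PC2: 36/93 = 0.3871
  PC3: 10/93 = 0.1075

Step 3 — cumulative fraction after k components = (λ_1 + ... + λ_k) / Σ λ:
  k = 1: 47/93 = 0.5054
  k = 2: (47 + 36)/93 = 83/93 = 0.8925
  k = 3: (47 + 36 + 10)/93 = 93/93 = 1

Summary (fraction, with percent):

explained: PC1 0.5054 (50.54%), PC2 0.3871 (38.71%), PC3 0.1075 (10.75%);  cumulative: 0.5054, 0.8925, 1
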